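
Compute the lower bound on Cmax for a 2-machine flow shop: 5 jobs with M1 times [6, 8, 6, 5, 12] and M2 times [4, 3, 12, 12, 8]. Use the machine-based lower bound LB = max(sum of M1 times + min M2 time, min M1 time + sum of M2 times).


LB1 = sum(M1 times) + min(M2 times) = 37 + 3 = 40
LB2 = min(M1 times) + sum(M2 times) = 5 + 39 = 44
Lower bound = max(LB1, LB2) = max(40, 44) = 44

44


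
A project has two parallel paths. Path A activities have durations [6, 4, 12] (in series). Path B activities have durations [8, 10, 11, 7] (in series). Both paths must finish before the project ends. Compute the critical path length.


Path A total = 6 + 4 + 12 = 22
Path B total = 8 + 10 + 11 + 7 = 36
Critical path = longest path = max(22, 36) = 36

36


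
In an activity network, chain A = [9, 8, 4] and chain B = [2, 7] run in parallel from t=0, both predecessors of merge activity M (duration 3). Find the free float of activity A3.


ES(A3) = sum of predecessors on chain A = 17
EF(A3) = ES + duration = 17 + 4 = 21
Successor of A3 is M. ES(M) = max(sum(A), sum(B)) = max(21, 9) = 21
Free float = ES(successor) - EF(current) = 21 - 21 = 0

0


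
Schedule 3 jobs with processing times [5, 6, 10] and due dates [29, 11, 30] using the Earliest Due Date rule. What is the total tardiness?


Sort by due date (EDD order): [(6, 11), (5, 29), (10, 30)]
Compute completion times and tardiness:
  Job 1: p=6, d=11, C=6, tardiness=max(0,6-11)=0
  Job 2: p=5, d=29, C=11, tardiness=max(0,11-29)=0
  Job 3: p=10, d=30, C=21, tardiness=max(0,21-30)=0
Total tardiness = 0

0


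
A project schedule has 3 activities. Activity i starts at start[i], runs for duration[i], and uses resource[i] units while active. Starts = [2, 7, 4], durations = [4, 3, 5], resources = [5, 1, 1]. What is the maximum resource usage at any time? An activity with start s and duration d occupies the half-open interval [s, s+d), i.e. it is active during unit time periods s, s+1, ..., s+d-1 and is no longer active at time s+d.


Each activity i is active on [start_i, start_i + duration_i).
Compute total resource usage per time slot:
  t=0: active resources = [], total = 0
  t=1: active resources = [], total = 0
  t=2: active resources = [5], total = 5
  t=3: active resources = [5], total = 5
  t=4: active resources = [5, 1], total = 6
  t=5: active resources = [5, 1], total = 6
  t=6: active resources = [1], total = 1
  t=7: active resources = [1, 1], total = 2
  t=8: active resources = [1, 1], total = 2
  t=9: active resources = [1], total = 1
Peak resource demand = 6

6


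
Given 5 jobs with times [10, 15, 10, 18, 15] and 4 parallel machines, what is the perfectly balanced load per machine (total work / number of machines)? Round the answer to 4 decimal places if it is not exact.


Total processing time = 10 + 15 + 10 + 18 + 15 = 68
Number of machines = 4
Ideal balanced load = 68 / 4 = 17.0

17.0


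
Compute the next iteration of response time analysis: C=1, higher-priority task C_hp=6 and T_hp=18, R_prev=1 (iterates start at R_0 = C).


R_next = C + ceil(R_prev / T_hp) * C_hp
ceil(1 / 18) = ceil(0.0556) = 1
Interference = 1 * 6 = 6
R_next = 1 + 6 = 7

7


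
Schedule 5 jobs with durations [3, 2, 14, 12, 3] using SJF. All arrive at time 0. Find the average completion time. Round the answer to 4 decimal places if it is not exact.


SJF order (ascending): [2, 3, 3, 12, 14]
Completion times:
  Job 1: burst=2, C=2
  Job 2: burst=3, C=5
  Job 3: burst=3, C=8
  Job 4: burst=12, C=20
  Job 5: burst=14, C=34
Average completion = 69/5 = 13.8

13.8


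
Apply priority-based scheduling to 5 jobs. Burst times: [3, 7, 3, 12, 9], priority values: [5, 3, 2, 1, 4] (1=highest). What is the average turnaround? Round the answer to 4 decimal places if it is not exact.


Sort by priority (ascending = highest first):
Order: [(1, 12), (2, 3), (3, 7), (4, 9), (5, 3)]
Completion times:
  Priority 1, burst=12, C=12
  Priority 2, burst=3, C=15
  Priority 3, burst=7, C=22
  Priority 4, burst=9, C=31
  Priority 5, burst=3, C=34
Average turnaround = 114/5 = 22.8

22.8


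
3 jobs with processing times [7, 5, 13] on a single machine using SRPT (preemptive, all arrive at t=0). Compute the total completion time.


Since all jobs arrive at t=0, SRPT equals SPT ordering.
SPT order: [5, 7, 13]
Completion times:
  Job 1: p=5, C=5
  Job 2: p=7, C=12
  Job 3: p=13, C=25
Total completion time = 5 + 12 + 25 = 42

42


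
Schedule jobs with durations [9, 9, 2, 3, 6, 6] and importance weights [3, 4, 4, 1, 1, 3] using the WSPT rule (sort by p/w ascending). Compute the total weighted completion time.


Compute p/w ratios and sort ascending (WSPT): [(2, 4), (6, 3), (9, 4), (9, 3), (3, 1), (6, 1)]
Compute weighted completion times:
  Job (p=2,w=4): C=2, w*C=4*2=8
  Job (p=6,w=3): C=8, w*C=3*8=24
  Job (p=9,w=4): C=17, w*C=4*17=68
  Job (p=9,w=3): C=26, w*C=3*26=78
  Job (p=3,w=1): C=29, w*C=1*29=29
  Job (p=6,w=1): C=35, w*C=1*35=35
Total weighted completion time = 242

242


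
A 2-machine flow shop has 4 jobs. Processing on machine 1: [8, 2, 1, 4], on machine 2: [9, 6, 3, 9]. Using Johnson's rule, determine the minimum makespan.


Apply Johnson's rule:
  Group 1 (a <= b): [(3, 1, 3), (2, 2, 6), (4, 4, 9), (1, 8, 9)]
  Group 2 (a > b): []
Optimal job order: [3, 2, 4, 1]
Schedule:
  Job 3: M1 done at 1, M2 done at 4
  Job 2: M1 done at 3, M2 done at 10
  Job 4: M1 done at 7, M2 done at 19
  Job 1: M1 done at 15, M2 done at 28
Makespan = 28

28


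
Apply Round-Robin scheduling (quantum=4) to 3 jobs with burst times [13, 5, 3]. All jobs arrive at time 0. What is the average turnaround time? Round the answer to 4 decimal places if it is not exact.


Time quantum = 4
Execution trace:
  J1 runs 4 units, time = 4
  J2 runs 4 units, time = 8
  J3 runs 3 units, time = 11
  J1 runs 4 units, time = 15
  J2 runs 1 units, time = 16
  J1 runs 4 units, time = 20
  J1 runs 1 units, time = 21
Finish times: [21, 16, 11]
Average turnaround = 48/3 = 16.0

16.0


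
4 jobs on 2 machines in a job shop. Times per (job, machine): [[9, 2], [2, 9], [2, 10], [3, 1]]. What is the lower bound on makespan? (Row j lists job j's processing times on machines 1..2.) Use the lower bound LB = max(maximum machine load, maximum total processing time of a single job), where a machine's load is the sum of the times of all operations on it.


Machine loads:
  Machine 1: 9 + 2 + 2 + 3 = 16
  Machine 2: 2 + 9 + 10 + 1 = 22
Max machine load = 22
Job totals:
  Job 1: 11
  Job 2: 11
  Job 3: 12
  Job 4: 4
Max job total = 12
Lower bound = max(22, 12) = 22

22


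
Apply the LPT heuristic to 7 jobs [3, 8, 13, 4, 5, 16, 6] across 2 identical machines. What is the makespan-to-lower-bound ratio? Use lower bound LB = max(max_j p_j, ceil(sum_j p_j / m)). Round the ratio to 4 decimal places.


LPT order: [16, 13, 8, 6, 5, 4, 3]
Machine loads after assignment: [29, 26]
LPT makespan = 29
Lower bound = max(max_job, ceil(total/2)) = max(16, 28) = 28
Ratio = 29 / 28 = 1.0357

1.0357


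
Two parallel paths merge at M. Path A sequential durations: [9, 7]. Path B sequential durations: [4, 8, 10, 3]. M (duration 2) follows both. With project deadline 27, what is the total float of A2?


Forward pass: ES(A2) = sum of predecessors on chain A = 9
EF = ES + duration = 9 + 7 = 16
Backward pass: LF(M) = deadline = 27; LS(M) = 27 - 2 = 25
LF(A2) = LS(M) - sum(successors on chain A) = 25 - 0 = 25
LS = LF - duration = 25 - 7 = 18
Total float = LS - ES = 18 - 9 = 9

9


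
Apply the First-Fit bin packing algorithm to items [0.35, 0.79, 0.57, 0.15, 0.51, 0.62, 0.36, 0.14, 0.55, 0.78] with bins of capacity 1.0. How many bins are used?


Place items sequentially using First-Fit:
  Item 0.35 -> new Bin 1
  Item 0.79 -> new Bin 2
  Item 0.57 -> Bin 1 (now 0.92)
  Item 0.15 -> Bin 2 (now 0.94)
  Item 0.51 -> new Bin 3
  Item 0.62 -> new Bin 4
  Item 0.36 -> Bin 3 (now 0.87)
  Item 0.14 -> Bin 4 (now 0.76)
  Item 0.55 -> new Bin 5
  Item 0.78 -> new Bin 6
Total bins used = 6

6


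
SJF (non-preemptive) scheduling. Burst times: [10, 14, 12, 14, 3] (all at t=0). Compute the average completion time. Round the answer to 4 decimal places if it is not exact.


SJF order (ascending): [3, 10, 12, 14, 14]
Completion times:
  Job 1: burst=3, C=3
  Job 2: burst=10, C=13
  Job 3: burst=12, C=25
  Job 4: burst=14, C=39
  Job 5: burst=14, C=53
Average completion = 133/5 = 26.6

26.6


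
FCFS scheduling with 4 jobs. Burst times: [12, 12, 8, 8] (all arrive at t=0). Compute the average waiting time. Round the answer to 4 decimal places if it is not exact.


FCFS order (as given): [12, 12, 8, 8]
Waiting times:
  Job 1: wait = 0
  Job 2: wait = 12
  Job 3: wait = 24
  Job 4: wait = 32
Sum of waiting times = 68
Average waiting time = 68/4 = 17.0

17.0


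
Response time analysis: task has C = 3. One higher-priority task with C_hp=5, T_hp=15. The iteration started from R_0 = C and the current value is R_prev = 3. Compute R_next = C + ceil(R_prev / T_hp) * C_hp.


R_next = C + ceil(R_prev / T_hp) * C_hp
ceil(3 / 15) = ceil(0.2) = 1
Interference = 1 * 5 = 5
R_next = 3 + 5 = 8

8


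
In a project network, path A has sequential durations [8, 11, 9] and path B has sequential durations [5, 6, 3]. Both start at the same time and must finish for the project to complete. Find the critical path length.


Path A total = 8 + 11 + 9 = 28
Path B total = 5 + 6 + 3 = 14
Critical path = longest path = max(28, 14) = 28

28


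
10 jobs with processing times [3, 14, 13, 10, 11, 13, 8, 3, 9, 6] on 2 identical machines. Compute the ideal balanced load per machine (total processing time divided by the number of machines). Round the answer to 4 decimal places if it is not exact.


Total processing time = 3 + 14 + 13 + 10 + 11 + 13 + 8 + 3 + 9 + 6 = 90
Number of machines = 2
Ideal balanced load = 90 / 2 = 45.0

45.0


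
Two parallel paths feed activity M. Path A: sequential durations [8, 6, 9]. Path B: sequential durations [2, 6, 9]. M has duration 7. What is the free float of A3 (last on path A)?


ES(A3) = sum of predecessors on chain A = 14
EF(A3) = ES + duration = 14 + 9 = 23
Successor of A3 is M. ES(M) = max(sum(A), sum(B)) = max(23, 17) = 23
Free float = ES(successor) - EF(current) = 23 - 23 = 0

0


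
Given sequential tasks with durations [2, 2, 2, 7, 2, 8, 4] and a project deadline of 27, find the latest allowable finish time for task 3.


LF(activity 3) = deadline - sum of successor durations
Successors: activities 4 through 7 with durations [7, 2, 8, 4]
Sum of successor durations = 21
LF = 27 - 21 = 6

6


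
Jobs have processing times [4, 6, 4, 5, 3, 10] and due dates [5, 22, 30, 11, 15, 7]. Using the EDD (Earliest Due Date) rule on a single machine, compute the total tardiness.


Sort by due date (EDD order): [(4, 5), (10, 7), (5, 11), (3, 15), (6, 22), (4, 30)]
Compute completion times and tardiness:
  Job 1: p=4, d=5, C=4, tardiness=max(0,4-5)=0
  Job 2: p=10, d=7, C=14, tardiness=max(0,14-7)=7
  Job 3: p=5, d=11, C=19, tardiness=max(0,19-11)=8
  Job 4: p=3, d=15, C=22, tardiness=max(0,22-15)=7
  Job 5: p=6, d=22, C=28, tardiness=max(0,28-22)=6
  Job 6: p=4, d=30, C=32, tardiness=max(0,32-30)=2
Total tardiness = 30

30


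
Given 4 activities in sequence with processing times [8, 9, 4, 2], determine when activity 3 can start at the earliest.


Activity 3 starts after activities 1 through 2 complete.
Predecessor durations: [8, 9]
ES = 8 + 9 = 17

17


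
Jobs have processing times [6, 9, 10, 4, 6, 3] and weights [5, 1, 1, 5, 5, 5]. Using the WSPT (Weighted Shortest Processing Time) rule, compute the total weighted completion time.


Compute p/w ratios and sort ascending (WSPT): [(3, 5), (4, 5), (6, 5), (6, 5), (9, 1), (10, 1)]
Compute weighted completion times:
  Job (p=3,w=5): C=3, w*C=5*3=15
  Job (p=4,w=5): C=7, w*C=5*7=35
  Job (p=6,w=5): C=13, w*C=5*13=65
  Job (p=6,w=5): C=19, w*C=5*19=95
  Job (p=9,w=1): C=28, w*C=1*28=28
  Job (p=10,w=1): C=38, w*C=1*38=38
Total weighted completion time = 276

276


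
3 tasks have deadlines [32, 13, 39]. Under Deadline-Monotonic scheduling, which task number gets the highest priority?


Sort tasks by relative deadline (ascending):
  Task 2: deadline = 13
  Task 1: deadline = 32
  Task 3: deadline = 39
Priority order (highest first): [2, 1, 3]
Highest priority task = 2

2


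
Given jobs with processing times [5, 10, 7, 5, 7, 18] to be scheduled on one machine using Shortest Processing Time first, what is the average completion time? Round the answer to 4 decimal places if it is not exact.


Sort jobs by processing time (SPT order): [5, 5, 7, 7, 10, 18]
Compute completion times sequentially:
  Job 1: processing = 5, completes at 5
  Job 2: processing = 5, completes at 10
  Job 3: processing = 7, completes at 17
  Job 4: processing = 7, completes at 24
  Job 5: processing = 10, completes at 34
  Job 6: processing = 18, completes at 52
Sum of completion times = 142
Average completion time = 142/6 = 23.6667

23.6667


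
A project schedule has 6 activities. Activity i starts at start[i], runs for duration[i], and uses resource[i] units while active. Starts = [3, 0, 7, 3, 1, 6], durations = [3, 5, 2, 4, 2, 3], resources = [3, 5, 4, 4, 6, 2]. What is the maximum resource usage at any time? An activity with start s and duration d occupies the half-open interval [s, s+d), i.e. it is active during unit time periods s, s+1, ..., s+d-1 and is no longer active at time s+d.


Each activity i is active on [start_i, start_i + duration_i).
Compute total resource usage per time slot:
  t=0: active resources = [5], total = 5
  t=1: active resources = [5, 6], total = 11
  t=2: active resources = [5, 6], total = 11
  t=3: active resources = [3, 5, 4], total = 12
  t=4: active resources = [3, 5, 4], total = 12
  t=5: active resources = [3, 4], total = 7
  t=6: active resources = [4, 2], total = 6
  t=7: active resources = [4, 2], total = 6
  t=8: active resources = [4, 2], total = 6
Peak resource demand = 12

12


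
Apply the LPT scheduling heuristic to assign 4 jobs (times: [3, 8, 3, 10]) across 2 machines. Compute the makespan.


Sort jobs in decreasing order (LPT): [10, 8, 3, 3]
Assign each job to the least loaded machine:
  Machine 1: jobs [10, 3], load = 13
  Machine 2: jobs [8, 3], load = 11
Makespan = max load = 13

13


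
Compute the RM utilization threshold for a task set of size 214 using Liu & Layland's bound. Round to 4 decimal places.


Compute 2^(1/214) = 1.0032442568
Subtract 1: 1.0032442568 - 1 = 0.0032442568
Multiply by n: 214 * 0.0032442568 = 0.6942709552
Round to 4 dp: 0.6943

0.6943


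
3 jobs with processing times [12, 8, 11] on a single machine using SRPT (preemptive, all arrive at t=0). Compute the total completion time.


Since all jobs arrive at t=0, SRPT equals SPT ordering.
SPT order: [8, 11, 12]
Completion times:
  Job 1: p=8, C=8
  Job 2: p=11, C=19
  Job 3: p=12, C=31
Total completion time = 8 + 19 + 31 = 58

58


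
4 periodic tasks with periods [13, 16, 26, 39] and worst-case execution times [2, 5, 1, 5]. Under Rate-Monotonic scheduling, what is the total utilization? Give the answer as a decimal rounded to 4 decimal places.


Compute individual utilizations (exact fractions):
  Task 1: C/T = 2/13 (approx. 0.1538)
  Task 2: C/T = 5/16 (approx. 0.3125)
  Task 3: C/T = 1/26 (approx. 0.0385)
  Task 4: C/T = 5/39 (approx. 0.1282)
Total utilization U = 2/13 + 5/16 + 1/26 + 5/39 = 395/624
Rounded to 4 decimal places: U = 0.6330
RM (Liu & Layland) bound for 4 tasks = 0.756828; compare with U = 395/624 (approx. 0.633013)
U <= bound, so schedulable by RM sufficient condition.

0.6330


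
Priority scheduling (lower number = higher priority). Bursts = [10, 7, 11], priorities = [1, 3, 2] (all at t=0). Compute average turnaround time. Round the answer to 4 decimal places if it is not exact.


Sort by priority (ascending = highest first):
Order: [(1, 10), (2, 11), (3, 7)]
Completion times:
  Priority 1, burst=10, C=10
  Priority 2, burst=11, C=21
  Priority 3, burst=7, C=28
Average turnaround = 59/3 = 19.6667

19.6667


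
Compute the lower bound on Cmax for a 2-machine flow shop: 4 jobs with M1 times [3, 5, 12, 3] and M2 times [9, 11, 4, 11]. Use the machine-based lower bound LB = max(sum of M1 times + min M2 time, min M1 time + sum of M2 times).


LB1 = sum(M1 times) + min(M2 times) = 23 + 4 = 27
LB2 = min(M1 times) + sum(M2 times) = 3 + 35 = 38
Lower bound = max(LB1, LB2) = max(27, 38) = 38

38


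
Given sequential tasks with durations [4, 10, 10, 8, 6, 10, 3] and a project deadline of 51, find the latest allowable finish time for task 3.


LF(activity 3) = deadline - sum of successor durations
Successors: activities 4 through 7 with durations [8, 6, 10, 3]
Sum of successor durations = 27
LF = 51 - 27 = 24

24


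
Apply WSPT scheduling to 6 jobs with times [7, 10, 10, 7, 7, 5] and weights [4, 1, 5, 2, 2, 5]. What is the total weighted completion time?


Compute p/w ratios and sort ascending (WSPT): [(5, 5), (7, 4), (10, 5), (7, 2), (7, 2), (10, 1)]
Compute weighted completion times:
  Job (p=5,w=5): C=5, w*C=5*5=25
  Job (p=7,w=4): C=12, w*C=4*12=48
  Job (p=10,w=5): C=22, w*C=5*22=110
  Job (p=7,w=2): C=29, w*C=2*29=58
  Job (p=7,w=2): C=36, w*C=2*36=72
  Job (p=10,w=1): C=46, w*C=1*46=46
Total weighted completion time = 359

359


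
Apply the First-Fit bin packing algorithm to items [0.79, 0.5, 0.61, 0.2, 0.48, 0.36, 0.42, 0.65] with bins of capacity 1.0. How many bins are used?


Place items sequentially using First-Fit:
  Item 0.79 -> new Bin 1
  Item 0.5 -> new Bin 2
  Item 0.61 -> new Bin 3
  Item 0.2 -> Bin 1 (now 0.99)
  Item 0.48 -> Bin 2 (now 0.98)
  Item 0.36 -> Bin 3 (now 0.97)
  Item 0.42 -> new Bin 4
  Item 0.65 -> new Bin 5
Total bins used = 5

5


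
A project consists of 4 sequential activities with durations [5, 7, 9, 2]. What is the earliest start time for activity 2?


Activity 2 starts after activities 1 through 1 complete.
Predecessor durations: [5]
ES = 5 = 5

5


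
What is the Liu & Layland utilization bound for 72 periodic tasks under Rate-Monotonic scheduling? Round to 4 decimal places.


Compute 2^(1/72) = 1.0096735332
Subtract 1: 1.0096735332 - 1 = 0.0096735332
Multiply by n: 72 * 0.0096735332 = 0.6964943904
Round to 4 dp: 0.6965

0.6965


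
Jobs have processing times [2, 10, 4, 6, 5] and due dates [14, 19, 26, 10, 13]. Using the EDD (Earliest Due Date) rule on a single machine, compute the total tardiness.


Sort by due date (EDD order): [(6, 10), (5, 13), (2, 14), (10, 19), (4, 26)]
Compute completion times and tardiness:
  Job 1: p=6, d=10, C=6, tardiness=max(0,6-10)=0
  Job 2: p=5, d=13, C=11, tardiness=max(0,11-13)=0
  Job 3: p=2, d=14, C=13, tardiness=max(0,13-14)=0
  Job 4: p=10, d=19, C=23, tardiness=max(0,23-19)=4
  Job 5: p=4, d=26, C=27, tardiness=max(0,27-26)=1
Total tardiness = 5

5


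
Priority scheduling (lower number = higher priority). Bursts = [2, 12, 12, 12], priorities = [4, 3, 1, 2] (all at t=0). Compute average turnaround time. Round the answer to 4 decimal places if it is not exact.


Sort by priority (ascending = highest first):
Order: [(1, 12), (2, 12), (3, 12), (4, 2)]
Completion times:
  Priority 1, burst=12, C=12
  Priority 2, burst=12, C=24
  Priority 3, burst=12, C=36
  Priority 4, burst=2, C=38
Average turnaround = 110/4 = 27.5

27.5


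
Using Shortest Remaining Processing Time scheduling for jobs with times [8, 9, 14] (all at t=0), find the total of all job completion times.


Since all jobs arrive at t=0, SRPT equals SPT ordering.
SPT order: [8, 9, 14]
Completion times:
  Job 1: p=8, C=8
  Job 2: p=9, C=17
  Job 3: p=14, C=31
Total completion time = 8 + 17 + 31 = 56

56


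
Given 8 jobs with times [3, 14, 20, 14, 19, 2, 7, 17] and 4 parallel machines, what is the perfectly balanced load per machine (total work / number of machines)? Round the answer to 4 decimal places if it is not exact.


Total processing time = 3 + 14 + 20 + 14 + 19 + 2 + 7 + 17 = 96
Number of machines = 4
Ideal balanced load = 96 / 4 = 24.0

24.0


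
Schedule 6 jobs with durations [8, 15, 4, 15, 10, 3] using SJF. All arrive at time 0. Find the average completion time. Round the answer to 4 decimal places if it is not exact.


SJF order (ascending): [3, 4, 8, 10, 15, 15]
Completion times:
  Job 1: burst=3, C=3
  Job 2: burst=4, C=7
  Job 3: burst=8, C=15
  Job 4: burst=10, C=25
  Job 5: burst=15, C=40
  Job 6: burst=15, C=55
Average completion = 145/6 = 24.1667

24.1667


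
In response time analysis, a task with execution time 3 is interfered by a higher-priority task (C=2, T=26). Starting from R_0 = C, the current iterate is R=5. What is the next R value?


R_next = C + ceil(R_prev / T_hp) * C_hp
ceil(5 / 26) = ceil(0.1923) = 1
Interference = 1 * 2 = 2
R_next = 3 + 2 = 5
R_next = R_prev, so the iteration has converged (response time = 5).

5


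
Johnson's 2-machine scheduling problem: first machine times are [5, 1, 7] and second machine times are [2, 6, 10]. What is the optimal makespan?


Apply Johnson's rule:
  Group 1 (a <= b): [(2, 1, 6), (3, 7, 10)]
  Group 2 (a > b): [(1, 5, 2)]
Optimal job order: [2, 3, 1]
Schedule:
  Job 2: M1 done at 1, M2 done at 7
  Job 3: M1 done at 8, M2 done at 18
  Job 1: M1 done at 13, M2 done at 20
Makespan = 20

20


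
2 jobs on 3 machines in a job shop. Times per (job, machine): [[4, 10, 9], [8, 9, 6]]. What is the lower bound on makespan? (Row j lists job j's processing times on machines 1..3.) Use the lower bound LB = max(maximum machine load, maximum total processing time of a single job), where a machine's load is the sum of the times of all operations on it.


Machine loads:
  Machine 1: 4 + 8 = 12
  Machine 2: 10 + 9 = 19
  Machine 3: 9 + 6 = 15
Max machine load = 19
Job totals:
  Job 1: 23
  Job 2: 23
Max job total = 23
Lower bound = max(19, 23) = 23

23


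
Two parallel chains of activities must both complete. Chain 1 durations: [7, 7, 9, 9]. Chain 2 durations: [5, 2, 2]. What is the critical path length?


Path A total = 7 + 7 + 9 + 9 = 32
Path B total = 5 + 2 + 2 = 9
Critical path = longest path = max(32, 9) = 32

32


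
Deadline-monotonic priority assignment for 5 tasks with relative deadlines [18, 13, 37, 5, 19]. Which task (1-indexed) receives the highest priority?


Sort tasks by relative deadline (ascending):
  Task 4: deadline = 5
  Task 2: deadline = 13
  Task 1: deadline = 18
  Task 5: deadline = 19
  Task 3: deadline = 37
Priority order (highest first): [4, 2, 1, 5, 3]
Highest priority task = 4

4


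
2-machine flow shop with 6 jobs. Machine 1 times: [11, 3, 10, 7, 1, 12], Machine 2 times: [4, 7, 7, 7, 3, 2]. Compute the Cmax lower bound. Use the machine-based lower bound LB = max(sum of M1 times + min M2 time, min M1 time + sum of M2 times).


LB1 = sum(M1 times) + min(M2 times) = 44 + 2 = 46
LB2 = min(M1 times) + sum(M2 times) = 1 + 30 = 31
Lower bound = max(LB1, LB2) = max(46, 31) = 46

46


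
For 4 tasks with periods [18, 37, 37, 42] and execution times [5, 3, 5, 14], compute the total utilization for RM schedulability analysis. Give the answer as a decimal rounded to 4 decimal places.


Compute individual utilizations (exact fractions):
  Task 1: C/T = 5/18 (approx. 0.2778)
  Task 2: C/T = 3/37 (approx. 0.0811)
  Task 3: C/T = 5/37 (approx. 0.1351)
  Task 4: C/T = 14/42 = 1/3 (approx. 0.3333)
Total utilization U = 5/18 + 3/37 + 5/37 + 1/3 = 551/666
Rounded to 4 decimal places: U = 0.8273
RM (Liu & Layland) bound for 4 tasks = 0.756828; compare with U = 551/666 (approx. 0.827327)
bound < U <= 1, so the RM sufficient condition is not met (inconclusive; an exact test such as response-time analysis is needed).

0.8273


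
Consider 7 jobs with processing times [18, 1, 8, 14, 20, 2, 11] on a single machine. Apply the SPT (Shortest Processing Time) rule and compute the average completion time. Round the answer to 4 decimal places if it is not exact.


Sort jobs by processing time (SPT order): [1, 2, 8, 11, 14, 18, 20]
Compute completion times sequentially:
  Job 1: processing = 1, completes at 1
  Job 2: processing = 2, completes at 3
  Job 3: processing = 8, completes at 11
  Job 4: processing = 11, completes at 22
  Job 5: processing = 14, completes at 36
  Job 6: processing = 18, completes at 54
  Job 7: processing = 20, completes at 74
Sum of completion times = 201
Average completion time = 201/7 = 28.7143

28.7143


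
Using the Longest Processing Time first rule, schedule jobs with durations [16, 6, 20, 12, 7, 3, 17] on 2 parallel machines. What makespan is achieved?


Sort jobs in decreasing order (LPT): [20, 17, 16, 12, 7, 6, 3]
Assign each job to the least loaded machine:
  Machine 1: jobs [20, 12, 7, 3], load = 42
  Machine 2: jobs [17, 16, 6], load = 39
Makespan = max load = 42

42


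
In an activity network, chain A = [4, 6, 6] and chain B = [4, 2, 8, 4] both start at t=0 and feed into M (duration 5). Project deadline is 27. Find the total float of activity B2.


Forward pass: ES(B2) = sum of predecessors on chain B = 4
EF = ES + duration = 4 + 2 = 6
Backward pass: LF(M) = deadline = 27; LS(M) = 27 - 5 = 22
LF(B2) = LS(M) - sum(successors on chain B) = 22 - 12 = 10
LS = LF - duration = 10 - 2 = 8
Total float = LS - ES = 8 - 4 = 4

4


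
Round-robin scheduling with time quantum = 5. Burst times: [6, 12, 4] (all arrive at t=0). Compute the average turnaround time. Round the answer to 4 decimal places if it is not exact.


Time quantum = 5
Execution trace:
  J1 runs 5 units, time = 5
  J2 runs 5 units, time = 10
  J3 runs 4 units, time = 14
  J1 runs 1 units, time = 15
  J2 runs 5 units, time = 20
  J2 runs 2 units, time = 22
Finish times: [15, 22, 14]
Average turnaround = 51/3 = 17.0

17.0


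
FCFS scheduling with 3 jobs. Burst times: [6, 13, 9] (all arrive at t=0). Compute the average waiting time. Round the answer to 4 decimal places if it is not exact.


FCFS order (as given): [6, 13, 9]
Waiting times:
  Job 1: wait = 0
  Job 2: wait = 6
  Job 3: wait = 19
Sum of waiting times = 25
Average waiting time = 25/3 = 8.3333

8.3333


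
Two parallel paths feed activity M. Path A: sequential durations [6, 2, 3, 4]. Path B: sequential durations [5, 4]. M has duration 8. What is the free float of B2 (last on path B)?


ES(B2) = sum of predecessors on chain B = 5
EF(B2) = ES + duration = 5 + 4 = 9
Successor of B2 is M. ES(M) = max(sum(A), sum(B)) = max(15, 9) = 15
Free float = ES(successor) - EF(current) = 15 - 9 = 6

6


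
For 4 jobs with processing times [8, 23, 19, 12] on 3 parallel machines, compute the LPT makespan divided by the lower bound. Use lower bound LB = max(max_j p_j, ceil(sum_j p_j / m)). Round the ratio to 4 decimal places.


LPT order: [23, 19, 12, 8]
Machine loads after assignment: [23, 19, 20]
LPT makespan = 23
Lower bound = max(max_job, ceil(total/3)) = max(23, 21) = 23
Ratio = 23 / 23 = 1.0

1.0


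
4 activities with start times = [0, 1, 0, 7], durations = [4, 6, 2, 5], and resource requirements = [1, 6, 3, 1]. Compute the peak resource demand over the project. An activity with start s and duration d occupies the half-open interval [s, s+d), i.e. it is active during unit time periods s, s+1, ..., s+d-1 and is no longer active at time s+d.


Each activity i is active on [start_i, start_i + duration_i).
Compute total resource usage per time slot:
  t=0: active resources = [1, 3], total = 4
  t=1: active resources = [1, 6, 3], total = 10
  t=2: active resources = [1, 6], total = 7
  t=3: active resources = [1, 6], total = 7
  t=4: active resources = [6], total = 6
  t=5: active resources = [6], total = 6
  t=6: active resources = [6], total = 6
  t=7: active resources = [1], total = 1
  t=8: active resources = [1], total = 1
  t=9: active resources = [1], total = 1
  t=10: active resources = [1], total = 1
  t=11: active resources = [1], total = 1
Peak resource demand = 10

10


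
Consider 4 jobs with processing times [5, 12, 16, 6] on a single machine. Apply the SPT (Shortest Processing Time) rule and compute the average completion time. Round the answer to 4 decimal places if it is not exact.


Sort jobs by processing time (SPT order): [5, 6, 12, 16]
Compute completion times sequentially:
  Job 1: processing = 5, completes at 5
  Job 2: processing = 6, completes at 11
  Job 3: processing = 12, completes at 23
  Job 4: processing = 16, completes at 39
Sum of completion times = 78
Average completion time = 78/4 = 19.5

19.5


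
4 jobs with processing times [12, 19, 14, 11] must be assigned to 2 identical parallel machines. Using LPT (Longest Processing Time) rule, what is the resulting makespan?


Sort jobs in decreasing order (LPT): [19, 14, 12, 11]
Assign each job to the least loaded machine:
  Machine 1: jobs [19, 11], load = 30
  Machine 2: jobs [14, 12], load = 26
Makespan = max load = 30

30


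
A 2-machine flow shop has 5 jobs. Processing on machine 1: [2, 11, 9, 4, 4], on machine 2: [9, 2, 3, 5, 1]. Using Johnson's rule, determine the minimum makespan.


Apply Johnson's rule:
  Group 1 (a <= b): [(1, 2, 9), (4, 4, 5)]
  Group 2 (a > b): [(3, 9, 3), (2, 11, 2), (5, 4, 1)]
Optimal job order: [1, 4, 3, 2, 5]
Schedule:
  Job 1: M1 done at 2, M2 done at 11
  Job 4: M1 done at 6, M2 done at 16
  Job 3: M1 done at 15, M2 done at 19
  Job 2: M1 done at 26, M2 done at 28
  Job 5: M1 done at 30, M2 done at 31
Makespan = 31

31


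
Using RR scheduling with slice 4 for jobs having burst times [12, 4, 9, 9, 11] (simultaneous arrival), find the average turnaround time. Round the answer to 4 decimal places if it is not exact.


Time quantum = 4
Execution trace:
  J1 runs 4 units, time = 4
  J2 runs 4 units, time = 8
  J3 runs 4 units, time = 12
  J4 runs 4 units, time = 16
  J5 runs 4 units, time = 20
  J1 runs 4 units, time = 24
  J3 runs 4 units, time = 28
  J4 runs 4 units, time = 32
  J5 runs 4 units, time = 36
  J1 runs 4 units, time = 40
  J3 runs 1 units, time = 41
  J4 runs 1 units, time = 42
  J5 runs 3 units, time = 45
Finish times: [40, 8, 41, 42, 45]
Average turnaround = 176/5 = 35.2

35.2


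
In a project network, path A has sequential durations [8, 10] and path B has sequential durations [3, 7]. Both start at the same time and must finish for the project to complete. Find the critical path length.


Path A total = 8 + 10 = 18
Path B total = 3 + 7 = 10
Critical path = longest path = max(18, 10) = 18

18


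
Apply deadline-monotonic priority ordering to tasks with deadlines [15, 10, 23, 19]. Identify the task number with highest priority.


Sort tasks by relative deadline (ascending):
  Task 2: deadline = 10
  Task 1: deadline = 15
  Task 4: deadline = 19
  Task 3: deadline = 23
Priority order (highest first): [2, 1, 4, 3]
Highest priority task = 2

2


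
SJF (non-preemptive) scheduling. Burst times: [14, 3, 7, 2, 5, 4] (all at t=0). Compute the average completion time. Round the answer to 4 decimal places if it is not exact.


SJF order (ascending): [2, 3, 4, 5, 7, 14]
Completion times:
  Job 1: burst=2, C=2
  Job 2: burst=3, C=5
  Job 3: burst=4, C=9
  Job 4: burst=5, C=14
  Job 5: burst=7, C=21
  Job 6: burst=14, C=35
Average completion = 86/6 = 14.3333

14.3333


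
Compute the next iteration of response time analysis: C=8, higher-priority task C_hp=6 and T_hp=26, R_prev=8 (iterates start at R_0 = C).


R_next = C + ceil(R_prev / T_hp) * C_hp
ceil(8 / 26) = ceil(0.3077) = 1
Interference = 1 * 6 = 6
R_next = 8 + 6 = 14

14


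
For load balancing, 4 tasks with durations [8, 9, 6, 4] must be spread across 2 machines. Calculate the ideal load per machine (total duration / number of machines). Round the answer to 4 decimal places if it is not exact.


Total processing time = 8 + 9 + 6 + 4 = 27
Number of machines = 2
Ideal balanced load = 27 / 2 = 13.5

13.5


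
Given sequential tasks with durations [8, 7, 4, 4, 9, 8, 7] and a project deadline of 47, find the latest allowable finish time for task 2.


LF(activity 2) = deadline - sum of successor durations
Successors: activities 3 through 7 with durations [4, 4, 9, 8, 7]
Sum of successor durations = 32
LF = 47 - 32 = 15

15


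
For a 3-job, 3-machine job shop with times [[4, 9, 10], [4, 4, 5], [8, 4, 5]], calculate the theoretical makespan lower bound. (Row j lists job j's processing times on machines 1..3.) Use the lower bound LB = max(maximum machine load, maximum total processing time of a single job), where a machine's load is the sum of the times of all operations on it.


Machine loads:
  Machine 1: 4 + 4 + 8 = 16
  Machine 2: 9 + 4 + 4 = 17
  Machine 3: 10 + 5 + 5 = 20
Max machine load = 20
Job totals:
  Job 1: 23
  Job 2: 13
  Job 3: 17
Max job total = 23
Lower bound = max(20, 23) = 23

23


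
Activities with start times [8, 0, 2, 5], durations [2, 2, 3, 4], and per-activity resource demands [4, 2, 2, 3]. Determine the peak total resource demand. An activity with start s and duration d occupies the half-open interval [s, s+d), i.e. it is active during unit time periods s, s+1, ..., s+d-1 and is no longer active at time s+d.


Each activity i is active on [start_i, start_i + duration_i).
Compute total resource usage per time slot:
  t=0: active resources = [2], total = 2
  t=1: active resources = [2], total = 2
  t=2: active resources = [2], total = 2
  t=3: active resources = [2], total = 2
  t=4: active resources = [2], total = 2
  t=5: active resources = [3], total = 3
  t=6: active resources = [3], total = 3
  t=7: active resources = [3], total = 3
  t=8: active resources = [4, 3], total = 7
  t=9: active resources = [4], total = 4
Peak resource demand = 7

7


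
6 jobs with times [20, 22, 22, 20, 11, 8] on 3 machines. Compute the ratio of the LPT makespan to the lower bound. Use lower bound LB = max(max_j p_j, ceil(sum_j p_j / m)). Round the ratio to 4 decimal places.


LPT order: [22, 22, 20, 20, 11, 8]
Machine loads after assignment: [33, 30, 40]
LPT makespan = 40
Lower bound = max(max_job, ceil(total/3)) = max(22, 35) = 35
Ratio = 40 / 35 = 1.1429

1.1429


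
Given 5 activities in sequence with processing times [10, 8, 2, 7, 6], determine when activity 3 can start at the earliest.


Activity 3 starts after activities 1 through 2 complete.
Predecessor durations: [10, 8]
ES = 10 + 8 = 18

18


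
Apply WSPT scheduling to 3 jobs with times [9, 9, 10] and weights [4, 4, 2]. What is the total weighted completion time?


Compute p/w ratios and sort ascending (WSPT): [(9, 4), (9, 4), (10, 2)]
Compute weighted completion times:
  Job (p=9,w=4): C=9, w*C=4*9=36
  Job (p=9,w=4): C=18, w*C=4*18=72
  Job (p=10,w=2): C=28, w*C=2*28=56
Total weighted completion time = 164

164


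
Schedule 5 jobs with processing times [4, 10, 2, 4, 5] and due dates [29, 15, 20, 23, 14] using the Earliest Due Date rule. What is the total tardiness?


Sort by due date (EDD order): [(5, 14), (10, 15), (2, 20), (4, 23), (4, 29)]
Compute completion times and tardiness:
  Job 1: p=5, d=14, C=5, tardiness=max(0,5-14)=0
  Job 2: p=10, d=15, C=15, tardiness=max(0,15-15)=0
  Job 3: p=2, d=20, C=17, tardiness=max(0,17-20)=0
  Job 4: p=4, d=23, C=21, tardiness=max(0,21-23)=0
  Job 5: p=4, d=29, C=25, tardiness=max(0,25-29)=0
Total tardiness = 0

0


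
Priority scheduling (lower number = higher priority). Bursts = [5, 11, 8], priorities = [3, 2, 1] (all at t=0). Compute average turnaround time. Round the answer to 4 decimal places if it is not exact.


Sort by priority (ascending = highest first):
Order: [(1, 8), (2, 11), (3, 5)]
Completion times:
  Priority 1, burst=8, C=8
  Priority 2, burst=11, C=19
  Priority 3, burst=5, C=24
Average turnaround = 51/3 = 17.0

17.0


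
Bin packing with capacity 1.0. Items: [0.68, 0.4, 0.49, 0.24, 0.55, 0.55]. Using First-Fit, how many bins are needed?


Place items sequentially using First-Fit:
  Item 0.68 -> new Bin 1
  Item 0.4 -> new Bin 2
  Item 0.49 -> Bin 2 (now 0.89)
  Item 0.24 -> Bin 1 (now 0.92)
  Item 0.55 -> new Bin 3
  Item 0.55 -> new Bin 4
Total bins used = 4

4


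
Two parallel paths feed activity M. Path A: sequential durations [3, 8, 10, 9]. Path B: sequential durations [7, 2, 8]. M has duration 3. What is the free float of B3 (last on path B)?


ES(B3) = sum of predecessors on chain B = 9
EF(B3) = ES + duration = 9 + 8 = 17
Successor of B3 is M. ES(M) = max(sum(A), sum(B)) = max(30, 17) = 30
Free float = ES(successor) - EF(current) = 30 - 17 = 13

13


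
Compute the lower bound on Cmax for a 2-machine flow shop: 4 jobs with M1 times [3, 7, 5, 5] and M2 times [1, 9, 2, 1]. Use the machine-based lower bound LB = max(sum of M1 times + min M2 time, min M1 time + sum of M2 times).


LB1 = sum(M1 times) + min(M2 times) = 20 + 1 = 21
LB2 = min(M1 times) + sum(M2 times) = 3 + 13 = 16
Lower bound = max(LB1, LB2) = max(21, 16) = 21

21


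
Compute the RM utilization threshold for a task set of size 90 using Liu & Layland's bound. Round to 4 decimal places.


Compute 2^(1/90) = 1.0077313692
Subtract 1: 1.0077313692 - 1 = 0.0077313692
Multiply by n: 90 * 0.0077313692 = 0.6958232280
Round to 4 dp: 0.6958

0.6958


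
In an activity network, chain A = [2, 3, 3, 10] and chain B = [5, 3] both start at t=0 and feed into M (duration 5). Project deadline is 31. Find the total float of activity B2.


Forward pass: ES(B2) = sum of predecessors on chain B = 5
EF = ES + duration = 5 + 3 = 8
Backward pass: LF(M) = deadline = 31; LS(M) = 31 - 5 = 26
LF(B2) = LS(M) - sum(successors on chain B) = 26 - 0 = 26
LS = LF - duration = 26 - 3 = 23
Total float = LS - ES = 23 - 5 = 18

18


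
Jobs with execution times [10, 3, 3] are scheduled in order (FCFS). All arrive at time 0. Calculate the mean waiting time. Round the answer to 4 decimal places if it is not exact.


FCFS order (as given): [10, 3, 3]
Waiting times:
  Job 1: wait = 0
  Job 2: wait = 10
  Job 3: wait = 13
Sum of waiting times = 23
Average waiting time = 23/3 = 7.6667

7.6667


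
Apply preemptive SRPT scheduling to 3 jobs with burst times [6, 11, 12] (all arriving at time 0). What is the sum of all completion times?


Since all jobs arrive at t=0, SRPT equals SPT ordering.
SPT order: [6, 11, 12]
Completion times:
  Job 1: p=6, C=6
  Job 2: p=11, C=17
  Job 3: p=12, C=29
Total completion time = 6 + 17 + 29 = 52

52


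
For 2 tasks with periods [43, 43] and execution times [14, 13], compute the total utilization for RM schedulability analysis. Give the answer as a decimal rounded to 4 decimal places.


Compute individual utilizations (exact fractions):
  Task 1: C/T = 14/43 (approx. 0.3256)
  Task 2: C/T = 13/43 (approx. 0.3023)
Total utilization U = 14/43 + 13/43 = 27/43
Rounded to 4 decimal places: U = 0.6279
RM (Liu & Layland) bound for 2 tasks = 0.828427; compare with U = 27/43 (approx. 0.627907)
U <= bound, so schedulable by RM sufficient condition.

0.6279


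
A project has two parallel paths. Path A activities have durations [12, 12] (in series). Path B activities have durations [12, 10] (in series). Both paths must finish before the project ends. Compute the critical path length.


Path A total = 12 + 12 = 24
Path B total = 12 + 10 = 22
Critical path = longest path = max(24, 22) = 24

24


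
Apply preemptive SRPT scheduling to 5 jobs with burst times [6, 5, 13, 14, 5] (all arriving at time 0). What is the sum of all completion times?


Since all jobs arrive at t=0, SRPT equals SPT ordering.
SPT order: [5, 5, 6, 13, 14]
Completion times:
  Job 1: p=5, C=5
  Job 2: p=5, C=10
  Job 3: p=6, C=16
  Job 4: p=13, C=29
  Job 5: p=14, C=43
Total completion time = 5 + 10 + 16 + 29 + 43 = 103

103


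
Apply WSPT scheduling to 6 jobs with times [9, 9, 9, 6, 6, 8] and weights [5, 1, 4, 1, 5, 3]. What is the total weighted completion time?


Compute p/w ratios and sort ascending (WSPT): [(6, 5), (9, 5), (9, 4), (8, 3), (6, 1), (9, 1)]
Compute weighted completion times:
  Job (p=6,w=5): C=6, w*C=5*6=30
  Job (p=9,w=5): C=15, w*C=5*15=75
  Job (p=9,w=4): C=24, w*C=4*24=96
  Job (p=8,w=3): C=32, w*C=3*32=96
  Job (p=6,w=1): C=38, w*C=1*38=38
  Job (p=9,w=1): C=47, w*C=1*47=47
Total weighted completion time = 382

382


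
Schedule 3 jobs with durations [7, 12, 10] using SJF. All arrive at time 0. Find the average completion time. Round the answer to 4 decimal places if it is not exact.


SJF order (ascending): [7, 10, 12]
Completion times:
  Job 1: burst=7, C=7
  Job 2: burst=10, C=17
  Job 3: burst=12, C=29
Average completion = 53/3 = 17.6667

17.6667
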